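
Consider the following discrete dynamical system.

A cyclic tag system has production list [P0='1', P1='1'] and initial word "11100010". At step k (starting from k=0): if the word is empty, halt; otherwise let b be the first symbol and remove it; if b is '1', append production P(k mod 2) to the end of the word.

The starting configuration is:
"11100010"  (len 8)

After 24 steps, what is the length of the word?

4

gen 0: "11100010"  (len 8)
gen 1: "11000101"  (len 8)
gen 2: "10001011"  (len 8)
gen 3: "00010111"  (len 8)
gen 4: "0010111"  (len 7)
gen 5: "010111"  (len 6)
gen 6: "10111"  (len 5)
gen 7: "01111"  (len 5)
gen 8: "1111"  (len 4)
gen 9: "1111"  (len 4)
gen 10: "1111"  (len 4)
gen 11: "1111"  (len 4)
gen 12: "1111"  (len 4)
gen 13: "1111"  (len 4)
gen 14: "1111"  (len 4)
gen 15: "1111"  (len 4)
gen 16: "1111"  (len 4)
gen 17: "1111"  (len 4)
gen 18: "1111"  (len 4)
gen 19: "1111"  (len 4)
gen 20: "1111"  (len 4)
gen 21: "1111"  (len 4)
gen 22: "1111"  (len 4)
gen 23: "1111"  (len 4)
gen 24: "1111"  (len 4)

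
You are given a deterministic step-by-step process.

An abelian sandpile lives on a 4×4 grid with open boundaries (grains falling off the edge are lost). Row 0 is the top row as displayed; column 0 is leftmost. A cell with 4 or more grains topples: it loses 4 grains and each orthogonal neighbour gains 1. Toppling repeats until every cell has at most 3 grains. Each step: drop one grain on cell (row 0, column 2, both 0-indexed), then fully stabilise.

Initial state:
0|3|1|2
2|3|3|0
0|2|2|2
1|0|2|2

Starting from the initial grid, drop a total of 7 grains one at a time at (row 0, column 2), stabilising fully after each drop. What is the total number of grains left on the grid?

0) 0|3|1|2
2|3|3|0
0|2|2|2
1|0|2|2
1) 0|3|2|2
2|3|3|0
0|2|2|2
1|0|2|2
2) 0|3|3|2
2|3|3|0
0|2|2|2
1|0|2|2
3) 1|1|2|3
3|1|1|1
0|3|3|2
1|0|2|2
4) 1|1|3|3
3|1|1|1
0|3|3|2
1|0|2|2
5) 1|2|1|0
3|1|2|2
0|3|3|2
1|0|2|2
6) 1|2|2|0
3|1|2|2
0|3|3|2
1|0|2|2
7) 1|2|3|0
3|1|2|2
0|3|3|2
1|0|2|2

27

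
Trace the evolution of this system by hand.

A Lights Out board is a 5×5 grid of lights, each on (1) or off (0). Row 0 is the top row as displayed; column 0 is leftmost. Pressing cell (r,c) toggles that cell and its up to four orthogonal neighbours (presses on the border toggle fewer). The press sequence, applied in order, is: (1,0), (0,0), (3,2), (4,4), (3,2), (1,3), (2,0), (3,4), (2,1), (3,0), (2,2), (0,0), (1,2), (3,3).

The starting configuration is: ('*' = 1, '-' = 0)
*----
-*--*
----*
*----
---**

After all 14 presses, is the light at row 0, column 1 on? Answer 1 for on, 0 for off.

step 0: *----
-*--*
----*
*----
---**
step 1: -----
*---*
*---*
*----
---**
step 2: **---
----*
*---*
*----
---**
step 3: **---
----*
*-*-*
****-
--***
step 4: **---
----*
*-*-*
*****
--*--
step 5: **---
----*
*---*
*---*
-----
step 6: **-*-
--**-
*--**
*---*
-----
step 7: **-*-
*-**-
-*-**
----*
-----
step 8: **-*-
*-**-
-*-*-
---*-
----*
step 9: **-*-
****-
*-**-
-*-*-
----*
step 10: **-*-
****-
--**-
*--*-
*---*
step 11: **-*-
**-*-
-*---
*-**-
*---*
step 12: ---*-
-*-*-
-*---
*-**-
*---*
step 13: --**-
--*--
-**--
*-**-
*---*
step 14: --**-
--*--
-***-
*---*
*--**

0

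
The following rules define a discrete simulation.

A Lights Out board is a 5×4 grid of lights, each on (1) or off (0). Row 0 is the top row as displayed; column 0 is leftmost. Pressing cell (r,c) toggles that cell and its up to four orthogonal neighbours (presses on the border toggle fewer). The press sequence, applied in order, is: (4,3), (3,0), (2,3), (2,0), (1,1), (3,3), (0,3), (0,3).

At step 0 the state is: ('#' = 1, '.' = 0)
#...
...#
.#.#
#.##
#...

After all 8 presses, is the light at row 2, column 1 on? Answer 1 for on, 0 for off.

0) #...
...#
.#.#
#.##
#...
1) #...
...#
.#.#
#.#.
#.##
2) #...
...#
##.#
.##.
..##
3) #...
....
###.
.###
..##
4) #...
#...
..#.
####
..##
5) ##..
.##.
.##.
####
..##
6) ##..
.##.
.###
##..
..#.
7) ####
.###
.###
##..
..#.
8) ##..
.##.
.###
##..
..#.

1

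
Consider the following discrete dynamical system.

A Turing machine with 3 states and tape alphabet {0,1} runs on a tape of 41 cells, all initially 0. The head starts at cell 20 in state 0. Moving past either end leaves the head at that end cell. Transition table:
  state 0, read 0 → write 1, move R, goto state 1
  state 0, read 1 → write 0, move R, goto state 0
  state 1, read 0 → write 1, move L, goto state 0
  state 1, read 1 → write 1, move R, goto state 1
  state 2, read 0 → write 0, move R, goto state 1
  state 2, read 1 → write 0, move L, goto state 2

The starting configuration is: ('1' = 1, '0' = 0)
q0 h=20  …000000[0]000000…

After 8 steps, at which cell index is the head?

24

[0] q0 h=20  …000000[0]000000…
[1] q1 h=21  …000001[0]000000…
[2] q0 h=20  …000000[1]100000…
[3] q0 h=21  …000000[1]000000…
[4] q0 h=22  …000000[0]000000…
[5] q1 h=23  …000001[0]000000…
[6] q0 h=22  …000000[1]100000…
[7] q0 h=23  …000000[1]000000…
[8] q0 h=24  …000000[0]000000…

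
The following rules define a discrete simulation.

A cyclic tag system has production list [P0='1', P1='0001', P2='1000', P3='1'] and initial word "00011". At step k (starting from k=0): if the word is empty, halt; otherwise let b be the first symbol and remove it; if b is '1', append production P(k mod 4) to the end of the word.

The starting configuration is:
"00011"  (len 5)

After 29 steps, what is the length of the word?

0) "00011"  (len 5)
1) "0011"  (len 4)
2) "011"  (len 3)
3) "11"  (len 2)
4) "11"  (len 2)
5) "11"  (len 2)
6) "10001"  (len 5)
7) "00011000"  (len 8)
8) "0011000"  (len 7)
9) "011000"  (len 6)
10) "11000"  (len 5)
11) "10001000"  (len 8)
12) "00010001"  (len 8)
13) "0010001"  (len 7)
14) "010001"  (len 6)
15) "10001"  (len 5)
16) "00011"  (len 5)
17) "0011"  (len 4)
18) "011"  (len 3)
19) "11"  (len 2)
20) "11"  (len 2)
21) "11"  (len 2)
22) "10001"  (len 5)
23) "00011000"  (len 8)
24) "0011000"  (len 7)
25) "011000"  (len 6)
26) "11000"  (len 5)
27) "10001000"  (len 8)
28) "00010001"  (len 8)
29) "0010001"  (len 7)

7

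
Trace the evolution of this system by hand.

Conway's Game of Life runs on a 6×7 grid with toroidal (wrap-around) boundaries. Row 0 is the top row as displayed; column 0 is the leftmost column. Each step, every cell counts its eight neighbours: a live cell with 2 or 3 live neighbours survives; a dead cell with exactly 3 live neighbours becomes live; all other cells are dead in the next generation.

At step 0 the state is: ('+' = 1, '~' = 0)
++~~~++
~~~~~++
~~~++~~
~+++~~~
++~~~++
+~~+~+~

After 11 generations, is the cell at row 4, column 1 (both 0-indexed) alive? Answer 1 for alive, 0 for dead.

0) ++~~~++
~~~~~++
~~~++~~
~+++~~~
++~~~++
+~~+~+~
1) ~+~~~~~
~~~~~~~
~~~+++~
~+~+~++
~~~+~+~
~~+~~~~
2) ~~~~~~~
~~~~+~~
~~++~++
~~~+~~+
~~~+~++
~~+~~~~
3) ~~~~~~~
~~~+++~
~~++~++
+~~+~~~
~~+++++
~~~~~~~
4) ~~~~+~~
~~++~++
~~+~~++
++~~~~~
~~+++++
~~~+++~
5) ~~+~~~+
~~++~~+
~~++++~
++~~~~~
+++~~~+
~~+~~~+
6) +++~~++
~+~~~~+
+~~~+++
~~~~++~
~~+~~~+
~~++~++
7) ~~~++~~
~~+~+~~
+~~~+~~
+~~++~~
~~+~~~+
~~~++~~
8) ~~+~~+~
~~~~++~
~+~~++~
++~++++
~~+~~+~
~~+~++~
9) ~~~~~~+
~~~+~~+
~++~~~~
++~+~~~
+~+~~~~
~++~+++
10) ~~+++~+
+~+~~~~
~+~+~~~
+~~+~~~
~~~~++~
~+++~++
11) ~~~~+~+
+~~~+~~
++~+~~~
~~++~~~
++~~~+~
++~~~~+

1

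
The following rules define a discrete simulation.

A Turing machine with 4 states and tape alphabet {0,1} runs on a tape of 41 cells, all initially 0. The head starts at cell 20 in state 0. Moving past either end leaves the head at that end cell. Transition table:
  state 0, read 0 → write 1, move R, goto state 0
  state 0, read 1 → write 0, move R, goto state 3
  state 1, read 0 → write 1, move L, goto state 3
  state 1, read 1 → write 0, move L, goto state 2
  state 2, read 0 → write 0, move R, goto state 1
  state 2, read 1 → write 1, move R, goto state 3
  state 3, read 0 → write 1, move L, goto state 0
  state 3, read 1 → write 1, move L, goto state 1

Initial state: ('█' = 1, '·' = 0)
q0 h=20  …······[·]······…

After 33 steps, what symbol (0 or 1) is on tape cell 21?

0) q0 h=20  …······[·]······…
1) q0 h=21  …·····█[·]······…
2) q0 h=22  …····██[·]······…
3) q0 h=23  …···███[·]······…
4) q0 h=24  …··████[·]······…
5) q0 h=25  …·█████[·]······…
6) q0 h=26  …██████[·]······…
7) q0 h=27  …██████[·]······…
8) q0 h=28  …██████[·]······…
9) q0 h=29  …██████[·]······…
10) q0 h=30  …██████[·]······…
11) q0 h=31  …██████[·]······…
12) q0 h=32  …██████[·]······…
13) q0 h=33  …██████[·]······…
14) q0 h=34  …██████[·]······|
15) q0 h=35  …██████[·]·····|
16) q0 h=36  …██████[·]····|
17) q0 h=37  …██████[·]···|
18) q0 h=38  …██████[·]··|
19) q0 h=39  …██████[·]·|
20) q0 h=40  …██████[·]|
21) q0 h=40  …██████[█]|
22) q3 h=40  …██████[·]|
23) q0 h=39  …██████[█]█|
24) q3 h=40  …█████·[█]|
25) q1 h=39  …██████[·]█|
26) q3 h=38  …██████[█]██|
27) q1 h=37  …██████[█]███|
28) q2 h=36  …██████[█]·███|
29) q3 h=37  …██████[·]███|
30) q0 h=36  …██████[█]████|
31) q3 h=37  …█████·[█]███|
32) q1 h=36  …██████[·]████|
33) q3 h=35  …██████[█]█████|

1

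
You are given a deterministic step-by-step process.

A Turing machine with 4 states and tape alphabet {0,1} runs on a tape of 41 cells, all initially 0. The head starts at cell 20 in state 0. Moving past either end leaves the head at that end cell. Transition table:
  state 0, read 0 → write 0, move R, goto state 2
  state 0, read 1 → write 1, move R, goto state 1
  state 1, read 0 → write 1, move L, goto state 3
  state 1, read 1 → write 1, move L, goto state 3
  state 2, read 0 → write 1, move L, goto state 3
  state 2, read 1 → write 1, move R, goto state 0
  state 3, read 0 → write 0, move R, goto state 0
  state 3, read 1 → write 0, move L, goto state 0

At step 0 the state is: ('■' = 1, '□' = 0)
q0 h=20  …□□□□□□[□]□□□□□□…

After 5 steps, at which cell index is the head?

21

step 0: q0 h=20  …□□□□□□[□]□□□□□□…
step 1: q2 h=21  …□□□□□□[□]□□□□□□…
step 2: q3 h=20  …□□□□□□[□]■□□□□□…
step 3: q0 h=21  …□□□□□□[■]□□□□□□…
step 4: q1 h=22  …□□□□□■[□]□□□□□□…
step 5: q3 h=21  …□□□□□□[■]■□□□□□…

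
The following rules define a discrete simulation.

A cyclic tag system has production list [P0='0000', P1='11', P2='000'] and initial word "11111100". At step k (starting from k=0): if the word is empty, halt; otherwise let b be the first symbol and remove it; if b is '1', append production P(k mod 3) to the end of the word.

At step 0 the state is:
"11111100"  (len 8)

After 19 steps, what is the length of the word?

gen 0: "11111100"  (len 8)
gen 1: "11111000000"  (len 11)
gen 2: "111100000011"  (len 12)
gen 3: "11100000011000"  (len 14)
gen 4: "11000000110000000"  (len 17)
gen 5: "100000011000000011"  (len 18)
gen 6: "00000011000000011000"  (len 20)
gen 7: "0000011000000011000"  (len 19)
gen 8: "000011000000011000"  (len 18)
gen 9: "00011000000011000"  (len 17)
gen 10: "0011000000011000"  (len 16)
gen 11: "011000000011000"  (len 15)
gen 12: "11000000011000"  (len 14)
gen 13: "10000000110000000"  (len 17)
gen 14: "000000011000000011"  (len 18)
gen 15: "00000011000000011"  (len 17)
gen 16: "0000011000000011"  (len 16)
gen 17: "000011000000011"  (len 15)
gen 18: "00011000000011"  (len 14)
gen 19: "0011000000011"  (len 13)

13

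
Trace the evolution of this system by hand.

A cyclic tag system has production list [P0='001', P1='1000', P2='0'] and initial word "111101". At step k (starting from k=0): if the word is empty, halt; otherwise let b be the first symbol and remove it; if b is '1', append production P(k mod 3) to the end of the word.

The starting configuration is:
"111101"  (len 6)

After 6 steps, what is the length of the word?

gen 0: "111101"  (len 6)
gen 1: "11101001"  (len 8)
gen 2: "11010011000"  (len 11)
gen 3: "10100110000"  (len 11)
gen 4: "0100110000001"  (len 13)
gen 5: "100110000001"  (len 12)
gen 6: "001100000010"  (len 12)

12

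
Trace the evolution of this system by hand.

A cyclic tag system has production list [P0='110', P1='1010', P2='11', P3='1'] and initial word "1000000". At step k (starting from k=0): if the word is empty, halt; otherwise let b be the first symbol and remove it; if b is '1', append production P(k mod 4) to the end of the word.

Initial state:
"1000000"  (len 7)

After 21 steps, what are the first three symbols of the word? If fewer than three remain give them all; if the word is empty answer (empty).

gen 0: "1000000"  (len 7)
gen 1: "000000110"  (len 9)
gen 2: "00000110"  (len 8)
gen 3: "0000110"  (len 7)
gen 4: "000110"  (len 6)
gen 5: "00110"  (len 5)
gen 6: "0110"  (len 4)
gen 7: "110"  (len 3)
gen 8: "101"  (len 3)
gen 9: "01110"  (len 5)
gen 10: "1110"  (len 4)
gen 11: "11011"  (len 5)
gen 12: "10111"  (len 5)
gen 13: "0111110"  (len 7)
gen 14: "111110"  (len 6)
gen 15: "1111011"  (len 7)
gen 16: "1110111"  (len 7)
gen 17: "110111110"  (len 9)
gen 18: "101111101010"  (len 12)
gen 19: "0111110101011"  (len 13)
gen 20: "111110101011"  (len 12)
gen 21: "11110101011110"  (len 14)

111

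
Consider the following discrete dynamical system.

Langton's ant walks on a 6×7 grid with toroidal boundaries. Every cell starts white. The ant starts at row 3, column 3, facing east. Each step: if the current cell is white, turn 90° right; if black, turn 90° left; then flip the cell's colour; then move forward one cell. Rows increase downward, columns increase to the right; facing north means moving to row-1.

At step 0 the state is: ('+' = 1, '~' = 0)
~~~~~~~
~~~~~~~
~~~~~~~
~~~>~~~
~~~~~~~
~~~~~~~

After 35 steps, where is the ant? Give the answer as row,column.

3,0

step 0: ~~~~~~~
~~~~~~~
~~~~~~~
~~~>~~~
~~~~~~~
~~~~~~~
step 1: ~~~~~~~
~~~~~~~
~~~~~~~
~~~+~~~
~~~v~~~
~~~~~~~
step 2: ~~~~~~~
~~~~~~~
~~~~~~~
~~~+~~~
~~<+~~~
~~~~~~~
step 3: ~~~~~~~
~~~~~~~
~~~~~~~
~~^+~~~
~~++~~~
~~~~~~~
step 4: ~~~~~~~
~~~~~~~
~~~~~~~
~~+>~~~
~~++~~~
~~~~~~~
step 5: ~~~~~~~
~~~~~~~
~~~^~~~
~~+~~~~
~~++~~~
~~~~~~~
step 6: ~~~~~~~
~~~~~~~
~~~+>~~
~~+~~~~
~~++~~~
~~~~~~~
step 7: ~~~~~~~
~~~~~~~
~~~++~~
~~+~v~~
~~++~~~
~~~~~~~
step 8: ~~~~~~~
~~~~~~~
~~~++~~
~~+<+~~
~~++~~~
~~~~~~~
step 9: ~~~~~~~
~~~~~~~
~~~^+~~
~~+++~~
~~++~~~
~~~~~~~
step 10: ~~~~~~~
~~~~~~~
~~<~+~~
~~+++~~
~~++~~~
~~~~~~~
step 11: ~~~~~~~
~~^~~~~
~~+~+~~
~~+++~~
~~++~~~
~~~~~~~
step 12: ~~~~~~~
~~+>~~~
~~+~+~~
~~+++~~
~~++~~~
~~~~~~~
step 13: ~~~~~~~
~~++~~~
~~+v+~~
~~+++~~
~~++~~~
~~~~~~~
step 14: ~~~~~~~
~~++~~~
~~<++~~
~~+++~~
~~++~~~
~~~~~~~
step 15: ~~~~~~~
~~++~~~
~~~++~~
~~v++~~
~~++~~~
~~~~~~~
step 16: ~~~~~~~
~~++~~~
~~~++~~
~~~>+~~
~~++~~~
~~~~~~~
step 17: ~~~~~~~
~~++~~~
~~~^+~~
~~~~+~~
~~++~~~
~~~~~~~
step 18: ~~~~~~~
~~++~~~
~~<~+~~
~~~~+~~
~~++~~~
~~~~~~~
step 19: ~~~~~~~
~~^+~~~
~~+~+~~
~~~~+~~
~~++~~~
~~~~~~~
step 20: ~~~~~~~
~<~+~~~
~~+~+~~
~~~~+~~
~~++~~~
~~~~~~~
step 21: ~^~~~~~
~+~+~~~
~~+~+~~
~~~~+~~
~~++~~~
~~~~~~~
step 22: ~+>~~~~
~+~+~~~
~~+~+~~
~~~~+~~
~~++~~~
~~~~~~~
step 23: ~++~~~~
~+v+~~~
~~+~+~~
~~~~+~~
~~++~~~
~~~~~~~
step 24: ~++~~~~
~<++~~~
~~+~+~~
~~~~+~~
~~++~~~
~~~~~~~
step 25: ~++~~~~
~~++~~~
~v+~+~~
~~~~+~~
~~++~~~
~~~~~~~
step 26: ~++~~~~
~~++~~~
<++~+~~
~~~~+~~
~~++~~~
~~~~~~~
step 27: ~++~~~~
^~++~~~
+++~+~~
~~~~+~~
~~++~~~
~~~~~~~
step 28: ~++~~~~
+>++~~~
+++~+~~
~~~~+~~
~~++~~~
~~~~~~~
step 29: ~++~~~~
++++~~~
+v+~+~~
~~~~+~~
~~++~~~
~~~~~~~
step 30: ~++~~~~
++++~~~
+~>~+~~
~~~~+~~
~~++~~~
~~~~~~~
step 31: ~++~~~~
++^+~~~
+~~~+~~
~~~~+~~
~~++~~~
~~~~~~~
step 32: ~++~~~~
+<~+~~~
+~~~+~~
~~~~+~~
~~++~~~
~~~~~~~
step 33: ~++~~~~
+~~+~~~
+v~~+~~
~~~~+~~
~~++~~~
~~~~~~~
step 34: ~++~~~~
+~~+~~~
<+~~+~~
~~~~+~~
~~++~~~
~~~~~~~
step 35: ~++~~~~
+~~+~~~
~+~~+~~
v~~~+~~
~~++~~~
~~~~~~~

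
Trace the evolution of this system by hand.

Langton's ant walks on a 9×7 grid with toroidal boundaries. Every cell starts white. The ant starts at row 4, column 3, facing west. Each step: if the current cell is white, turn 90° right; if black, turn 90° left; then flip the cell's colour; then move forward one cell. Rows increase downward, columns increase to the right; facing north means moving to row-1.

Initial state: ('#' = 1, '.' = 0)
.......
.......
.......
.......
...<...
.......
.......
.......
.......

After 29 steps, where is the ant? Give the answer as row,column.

0) .......
.......
.......
.......
...<...
.......
.......
.......
.......
1) .......
.......
.......
...^...
...#...
.......
.......
.......
.......
2) .......
.......
.......
...#>..
...#...
.......
.......
.......
.......
3) .......
.......
.......
...##..
...#v..
.......
.......
.......
.......
4) .......
.......
.......
...##..
...<#..
.......
.......
.......
.......
5) .......
.......
.......
...##..
....#..
...v...
.......
.......
.......
6) .......
.......
.......
...##..
....#..
..<#...
.......
.......
.......
7) .......
.......
.......
...##..
..^.#..
..##...
.......
.......
.......
8) .......
.......
.......
...##..
..#>#..
..##...
.......
.......
.......
9) .......
.......
.......
...##..
..###..
..#v...
.......
.......
.......
10) .......
.......
.......
...##..
..###..
..#.>..
.......
.......
.......
11) .......
.......
.......
...##..
..###..
..#.#..
....v..
.......
.......
12) .......
.......
.......
...##..
..###..
..#.#..
...<#..
.......
.......
13) .......
.......
.......
...##..
..###..
..#^#..
...##..
.......
.......
14) .......
.......
.......
...##..
..###..
..##>..
...##..
.......
.......
15) .......
.......
.......
...##..
..##^..
..##...
...##..
.......
.......
16) .......
.......
.......
...##..
..#<...
..##...
...##..
.......
.......
17) .......
.......
.......
...##..
..#....
..#v...
...##..
.......
.......
18) .......
.......
.......
...##..
..#....
..#.>..
...##..
.......
.......
19) .......
.......
.......
...##..
..#....
..#.#..
...#v..
.......
.......
20) .......
.......
.......
...##..
..#....
..#.#..
...#.>.
.......
.......
21) .......
.......
.......
...##..
..#....
..#.#..
...#.#.
.....v.
.......
22) .......
.......
.......
...##..
..#....
..#.#..
...#.#.
....<#.
.......
23) .......
.......
.......
...##..
..#....
..#.#..
...#^#.
....##.
.......
24) .......
.......
.......
...##..
..#....
..#.#..
...##>.
....##.
.......
25) .......
.......
.......
...##..
..#....
..#.#^.
...##..
....##.
.......
26) .......
.......
.......
...##..
..#....
..#.##>
...##..
....##.
.......
27) .......
.......
.......
...##..
..#....
..#.###
...##.v
....##.
.......
28) .......
.......
.......
...##..
..#....
..#.###
...##<#
....##.
.......
29) .......
.......
.......
...##..
..#....
..#.#^#
...####
....##.
.......

5,5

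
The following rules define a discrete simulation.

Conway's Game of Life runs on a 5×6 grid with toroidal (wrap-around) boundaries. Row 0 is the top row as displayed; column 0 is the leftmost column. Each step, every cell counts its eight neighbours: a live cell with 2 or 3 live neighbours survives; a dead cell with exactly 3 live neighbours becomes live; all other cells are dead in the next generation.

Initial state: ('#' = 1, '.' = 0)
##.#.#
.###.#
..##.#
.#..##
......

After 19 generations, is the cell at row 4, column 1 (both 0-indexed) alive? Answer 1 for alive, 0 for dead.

0) ##.#.#
.###.#
..##.#
.#..##
......
1) .#.#.#
.....#
.....#
#.####
.##...
2) .#..#.
.....#
...#..
#.####
......
3) ......
....#.
#.##..
..####
###...
4) .#....
...#..
.##...
....##
###.##
5) .#.###
.#....
..###.
....#.
.####.
6) .#...#
##...#
..###.
.#...#
##....
7) ..#..#
.#.#.#
..###.
.#.###
.##..#
8) ...#.#
##...#
.#....
.#...#
.#...#
9) .##..#
.##.##
.##..#
.##...
..#..#
10) .....#
....##
....##
...#..
...#..
11) .....#
#.....
...#.#
...#..
....#.
12) .....#
#...##
....#.
...#..
....#.
13) #.....
#...#.
...##.
...##.
....#.
14) ......
...##.
......
.....#
...###
15) .....#
......
....#.
.....#
....##
16) ....##
......
......
.....#
#...##
17) #...#.
......
......
#...##
#.....
18) .....#
......
.....#
#....#
##..#.
19) #....#
......
#....#
.#..#.
.#..#.

1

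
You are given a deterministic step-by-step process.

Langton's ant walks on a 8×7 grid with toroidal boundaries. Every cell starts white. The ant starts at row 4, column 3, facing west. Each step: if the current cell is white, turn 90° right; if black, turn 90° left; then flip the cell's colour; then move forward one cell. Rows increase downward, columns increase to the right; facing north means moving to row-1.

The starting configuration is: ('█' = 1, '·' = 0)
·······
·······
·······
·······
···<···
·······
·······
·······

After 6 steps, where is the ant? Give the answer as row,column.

gen 0: ·······
·······
·······
·······
···<···
·······
·······
·······
gen 1: ·······
·······
·······
···^···
···█···
·······
·······
·······
gen 2: ·······
·······
·······
···█>··
···█···
·······
·······
·······
gen 3: ·······
·······
·······
···██··
···█v··
·······
·······
·······
gen 4: ·······
·······
·······
···██··
···<█··
·······
·······
·······
gen 5: ·······
·······
·······
···██··
····█··
···v···
·······
·······
gen 6: ·······
·······
·······
···██··
····█··
··<█···
·······
·······

5,2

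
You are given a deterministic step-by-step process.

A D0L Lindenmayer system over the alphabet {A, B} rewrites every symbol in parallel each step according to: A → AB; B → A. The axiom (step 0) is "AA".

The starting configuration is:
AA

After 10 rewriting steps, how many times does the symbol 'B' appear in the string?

t=0: AA
t=1: ABAB
t=2: ABAABA
t=3: ABAABABAAB
t=4: ABAABABAABAABABA
t=5: ABAABABAABAABABAABABAABAAB
t=6: ABAABABAABAABABAABABAABAABABAABAABABAABABA
t=7: ABAABABAABAABABAABABAABAABABAABAABABAABABAABAABABAABABAABAABABAABAAB
t=8: ABAABABAABAABABAABABAABAABABAABAABABAABABAABAABABAABABAABAABABAABAABABAABABAABAABABAABAABABAABABAABAABABAABABA
t=9: ABAABABAABAABABAABABAABAABABAABAABABAABABAABAABABAABABAABA…AABABAABABAABAABABAABABAABAABABAABAABABAABABAABAABABAABAAB  (len 178)
t=10: ABAABABAABAABABAABABAABAABABAABAABABAABABAABAABABAABABAABA…AABABAABABAABAABABAABABAABAABABAABAABABAABABAABAABABAABABA  (len 288)

110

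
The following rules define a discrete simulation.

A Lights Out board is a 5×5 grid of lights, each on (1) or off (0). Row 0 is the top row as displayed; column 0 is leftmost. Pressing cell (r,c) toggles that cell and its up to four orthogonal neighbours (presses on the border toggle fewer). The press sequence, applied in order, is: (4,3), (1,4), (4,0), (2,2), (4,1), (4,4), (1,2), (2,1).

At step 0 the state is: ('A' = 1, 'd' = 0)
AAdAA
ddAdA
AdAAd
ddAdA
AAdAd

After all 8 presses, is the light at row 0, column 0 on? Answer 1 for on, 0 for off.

1

0) AAdAA
ddAdA
AdAAd
ddAdA
AAdAd
1) AAdAA
ddAdA
AdAAd
ddAAA
AAAdA
2) AAdAd
ddAAd
AdAAA
ddAAA
AAAdA
3) AAdAd
ddAAd
AdAAA
AdAAA
ddAdA
4) AAdAd
dddAd
AAddA
AddAA
ddAdA
5) AAdAd
dddAd
AAddA
AAdAA
AAddA
6) AAdAd
dddAd
AAddA
AAdAd
AAdAd
7) AAAAd
dAAdd
AAAdA
AAdAd
AAdAd
8) AAAAd
ddAdd
ddddA
AddAd
AAdAd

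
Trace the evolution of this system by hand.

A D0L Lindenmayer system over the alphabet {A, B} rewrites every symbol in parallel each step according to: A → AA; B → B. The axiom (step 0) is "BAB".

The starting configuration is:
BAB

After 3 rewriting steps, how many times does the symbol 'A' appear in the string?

8

gen 0: BAB
gen 1: BAAB
gen 2: BAAAAB
gen 3: BAAAAAAAAB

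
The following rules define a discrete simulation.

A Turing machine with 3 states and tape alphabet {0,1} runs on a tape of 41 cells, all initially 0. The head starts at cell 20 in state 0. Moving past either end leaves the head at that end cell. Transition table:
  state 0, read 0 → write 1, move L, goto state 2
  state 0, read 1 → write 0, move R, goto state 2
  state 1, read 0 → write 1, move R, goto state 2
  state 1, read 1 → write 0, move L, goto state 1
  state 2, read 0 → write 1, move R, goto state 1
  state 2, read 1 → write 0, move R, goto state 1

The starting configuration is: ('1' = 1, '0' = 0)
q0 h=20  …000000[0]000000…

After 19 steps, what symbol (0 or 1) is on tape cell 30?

gen 0: q0 h=20  …000000[0]000000…
gen 1: q2 h=19  …000000[0]100000…
gen 2: q1 h=20  …000001[1]000000…
gen 3: q1 h=19  …000000[1]000000…
gen 4: q1 h=18  …000000[0]000000…
gen 5: q2 h=19  …000001[0]000000…
gen 6: q1 h=20  …000011[0]000000…
gen 7: q2 h=21  …000111[0]000000…
gen 8: q1 h=22  …001111[0]000000…
gen 9: q2 h=23  …011111[0]000000…
gen 10: q1 h=24  …111111[0]000000…
gen 11: q2 h=25  …111111[0]000000…
gen 12: q1 h=26  …111111[0]000000…
gen 13: q2 h=27  …111111[0]000000…
gen 14: q1 h=28  …111111[0]000000…
gen 15: q2 h=29  …111111[0]000000…
gen 16: q1 h=30  …111111[0]000000…
gen 17: q2 h=31  …111111[0]000000…
gen 18: q1 h=32  …111111[0]000000…
gen 19: q2 h=33  …111111[0]000000…

1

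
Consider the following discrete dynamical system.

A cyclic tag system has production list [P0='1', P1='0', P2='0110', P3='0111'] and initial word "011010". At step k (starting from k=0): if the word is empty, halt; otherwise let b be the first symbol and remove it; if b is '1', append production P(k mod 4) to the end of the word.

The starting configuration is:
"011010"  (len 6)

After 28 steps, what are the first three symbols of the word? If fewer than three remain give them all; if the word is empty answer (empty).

010

k=0  "011010"  (len 6)
k=1  "11010"  (len 5)
k=2  "10100"  (len 5)
k=3  "01000110"  (len 8)
k=4  "1000110"  (len 7)
k=5  "0001101"  (len 7)
k=6  "001101"  (len 6)
k=7  "01101"  (len 5)
k=8  "1101"  (len 4)
k=9  "1011"  (len 4)
k=10  "0110"  (len 4)
k=11  "110"  (len 3)
k=12  "100111"  (len 6)
k=13  "001111"  (len 6)
k=14  "01111"  (len 5)
k=15  "1111"  (len 4)
k=16  "1110111"  (len 7)
k=17  "1101111"  (len 7)
k=18  "1011110"  (len 7)
k=19  "0111100110"  (len 10)
k=20  "111100110"  (len 9)
k=21  "111001101"  (len 9)
k=22  "110011010"  (len 9)
k=23  "100110100110"  (len 12)
k=24  "001101001100111"  (len 15)
k=25  "01101001100111"  (len 14)
k=26  "1101001100111"  (len 13)
k=27  "1010011001110110"  (len 16)
k=28  "0100110011101100111"  (len 19)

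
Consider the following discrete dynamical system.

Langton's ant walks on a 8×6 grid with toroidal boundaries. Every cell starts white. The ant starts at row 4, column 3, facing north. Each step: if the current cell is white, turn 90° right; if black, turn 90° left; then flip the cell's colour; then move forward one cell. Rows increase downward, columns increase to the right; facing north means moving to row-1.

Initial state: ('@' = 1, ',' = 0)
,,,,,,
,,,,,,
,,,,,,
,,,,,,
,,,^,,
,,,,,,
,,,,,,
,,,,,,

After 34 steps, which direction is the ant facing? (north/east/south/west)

[0] ,,,,,,
,,,,,,
,,,,,,
,,,,,,
,,,^,,
,,,,,,
,,,,,,
,,,,,,
[1] ,,,,,,
,,,,,,
,,,,,,
,,,,,,
,,,@>,
,,,,,,
,,,,,,
,,,,,,
[2] ,,,,,,
,,,,,,
,,,,,,
,,,,,,
,,,@@,
,,,,v,
,,,,,,
,,,,,,
[3] ,,,,,,
,,,,,,
,,,,,,
,,,,,,
,,,@@,
,,,<@,
,,,,,,
,,,,,,
[4] ,,,,,,
,,,,,,
,,,,,,
,,,,,,
,,,^@,
,,,@@,
,,,,,,
,,,,,,
[5] ,,,,,,
,,,,,,
,,,,,,
,,,,,,
,,<,@,
,,,@@,
,,,,,,
,,,,,,
[6] ,,,,,,
,,,,,,
,,,,,,
,,^,,,
,,@,@,
,,,@@,
,,,,,,
,,,,,,
[7] ,,,,,,
,,,,,,
,,,,,,
,,@>,,
,,@,@,
,,,@@,
,,,,,,
,,,,,,
[8] ,,,,,,
,,,,,,
,,,,,,
,,@@,,
,,@v@,
,,,@@,
,,,,,,
,,,,,,
[9] ,,,,,,
,,,,,,
,,,,,,
,,@@,,
,,<@@,
,,,@@,
,,,,,,
,,,,,,
[10] ,,,,,,
,,,,,,
,,,,,,
,,@@,,
,,,@@,
,,v@@,
,,,,,,
,,,,,,
[11] ,,,,,,
,,,,,,
,,,,,,
,,@@,,
,,,@@,
,<@@@,
,,,,,,
,,,,,,
[12] ,,,,,,
,,,,,,
,,,,,,
,,@@,,
,^,@@,
,@@@@,
,,,,,,
,,,,,,
[13] ,,,,,,
,,,,,,
,,,,,,
,,@@,,
,@>@@,
,@@@@,
,,,,,,
,,,,,,
[14] ,,,,,,
,,,,,,
,,,,,,
,,@@,,
,@@@@,
,@v@@,
,,,,,,
,,,,,,
[15] ,,,,,,
,,,,,,
,,,,,,
,,@@,,
,@@@@,
,@,>@,
,,,,,,
,,,,,,
[16] ,,,,,,
,,,,,,
,,,,,,
,,@@,,
,@@^@,
,@,,@,
,,,,,,
,,,,,,
[17] ,,,,,,
,,,,,,
,,,,,,
,,@@,,
,@<,@,
,@,,@,
,,,,,,
,,,,,,
[18] ,,,,,,
,,,,,,
,,,,,,
,,@@,,
,@,,@,
,@v,@,
,,,,,,
,,,,,,
[19] ,,,,,,
,,,,,,
,,,,,,
,,@@,,
,@,,@,
,<@,@,
,,,,,,
,,,,,,
[20] ,,,,,,
,,,,,,
,,,,,,
,,@@,,
,@,,@,
,,@,@,
,v,,,,
,,,,,,
[21] ,,,,,,
,,,,,,
,,,,,,
,,@@,,
,@,,@,
,,@,@,
<@,,,,
,,,,,,
[22] ,,,,,,
,,,,,,
,,,,,,
,,@@,,
,@,,@,
^,@,@,
@@,,,,
,,,,,,
[23] ,,,,,,
,,,,,,
,,,,,,
,,@@,,
,@,,@,
@>@,@,
@@,,,,
,,,,,,
[24] ,,,,,,
,,,,,,
,,,,,,
,,@@,,
,@,,@,
@@@,@,
@v,,,,
,,,,,,
[25] ,,,,,,
,,,,,,
,,,,,,
,,@@,,
,@,,@,
@@@,@,
@,>,,,
,,,,,,
[26] ,,,,,,
,,,,,,
,,,,,,
,,@@,,
,@,,@,
@@@,@,
@,@,,,
,,v,,,
[27] ,,,,,,
,,,,,,
,,,,,,
,,@@,,
,@,,@,
@@@,@,
@,@,,,
,<@,,,
[28] ,,,,,,
,,,,,,
,,,,,,
,,@@,,
,@,,@,
@@@,@,
@^@,,,
,@@,,,
[29] ,,,,,,
,,,,,,
,,,,,,
,,@@,,
,@,,@,
@@@,@,
@@>,,,
,@@,,,
[30] ,,,,,,
,,,,,,
,,,,,,
,,@@,,
,@,,@,
@@^,@,
@@,,,,
,@@,,,
[31] ,,,,,,
,,,,,,
,,,,,,
,,@@,,
,@,,@,
@<,,@,
@@,,,,
,@@,,,
[32] ,,,,,,
,,,,,,
,,,,,,
,,@@,,
,@,,@,
@,,,@,
@v,,,,
,@@,,,
[33] ,,,,,,
,,,,,,
,,,,,,
,,@@,,
,@,,@,
@,,,@,
@,>,,,
,@@,,,
[34] ,,,,,,
,,,,,,
,,,,,,
,,@@,,
,@,,@,
@,,,@,
@,@,,,
,@v,,,

south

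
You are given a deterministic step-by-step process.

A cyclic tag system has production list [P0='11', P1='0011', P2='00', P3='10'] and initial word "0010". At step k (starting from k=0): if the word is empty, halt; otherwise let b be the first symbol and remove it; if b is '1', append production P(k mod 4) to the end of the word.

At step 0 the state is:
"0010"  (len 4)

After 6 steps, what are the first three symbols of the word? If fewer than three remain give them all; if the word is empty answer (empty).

0) "0010"  (len 4)
1) "010"  (len 3)
2) "10"  (len 2)
3) "000"  (len 3)
4) "00"  (len 2)
5) "0"  (len 1)
6) (halted — word empty)

(empty)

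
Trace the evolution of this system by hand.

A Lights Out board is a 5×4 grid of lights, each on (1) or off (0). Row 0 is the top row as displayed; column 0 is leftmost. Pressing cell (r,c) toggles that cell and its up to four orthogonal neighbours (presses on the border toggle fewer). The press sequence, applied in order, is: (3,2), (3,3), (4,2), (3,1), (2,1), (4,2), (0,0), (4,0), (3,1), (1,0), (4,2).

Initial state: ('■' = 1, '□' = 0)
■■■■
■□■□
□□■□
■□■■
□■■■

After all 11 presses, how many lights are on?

13

step 0: ■■■■
■□■□
□□■□
■□■■
□■■■
step 1: ■■■■
■□■□
□□□□
■■□□
□■□■
step 2: ■■■■
■□■□
□□□■
■■■■
□■□□
step 3: ■■■■
■□■□
□□□■
■■□■
□□■■
step 4: ■■■■
■□■□
□■□■
□□■■
□■■■
step 5: ■■■■
■■■□
■□■■
□■■■
□■■■
step 6: ■■■■
■■■□
■□■■
□■□■
□□□□
step 7: □□■■
□■■□
■□■■
□■□■
□□□□
step 8: □□■■
□■■□
■□■■
■■□■
■■□□
step 9: □□■■
□■■□
■■■■
□□■■
■□□□
step 10: ■□■■
■□■□
□■■■
□□■■
■□□□
step 11: ■□■■
■□■□
□■■■
□□□■
■■■■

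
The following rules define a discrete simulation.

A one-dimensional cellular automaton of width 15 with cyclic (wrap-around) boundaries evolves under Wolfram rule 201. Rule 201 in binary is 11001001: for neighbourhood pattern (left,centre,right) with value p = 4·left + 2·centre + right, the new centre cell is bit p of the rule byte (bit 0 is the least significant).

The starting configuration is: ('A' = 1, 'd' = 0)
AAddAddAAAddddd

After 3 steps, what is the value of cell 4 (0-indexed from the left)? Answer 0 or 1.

1

[0] AAddAddAAAddddd
[1] AAdddddAAAdAAAd
[2] AAdAAAdAAAdAAAd
[3] AAdAAAdAAAdAAAd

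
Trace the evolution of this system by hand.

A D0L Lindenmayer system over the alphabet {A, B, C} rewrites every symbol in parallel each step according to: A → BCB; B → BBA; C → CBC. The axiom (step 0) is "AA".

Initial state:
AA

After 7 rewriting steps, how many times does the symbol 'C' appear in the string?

k=0  AA
k=1  BCBBCB
k=2  BBACBCBBABBACBCBBA
k=3  BBABBABCBCBCBBACBCBBABBABCBBBABBABCBCBCBBACBCBBABBABCB
k=4  BBABBABCBBBABBABCBBBACBCBBACBCBBACBCBBABBABCBCBCBBACBCBBAB…CBBACBCBBACBCBBABBABCBCBCBBACBCBBABBABCBBBABBABCBBBACBCBBA  (len 162)
k=5  BBABBABCBBBABBABCBBBACBCBBABBABBABCBBBABBABCBBBACBCBBABBAB…CBBABBABBABCBBBABBABCBBBACBCBBABBABBABCBCBCBBACBCBBABBABCB  (len 486)
k=6  BBABBABCBBBABBABCBBBACBCBBABBABBABCBBBABBABCBBBACBCBBABBAB…CBBACBCBBACBCBBABBABCBCBCBBACBCBBABBABCBBBABBABCBBBACBCBBA  (len 1458)
k=7  BBABBABCBBBABBABCBBBACBCBBABBABBABCBBBABBABCBBBACBCBBABBAB…CBBABBABBABCBBBABBABCBBBACBCBBABBABBABCBCBCBBACBCBBABBABCB  (len 4374)

882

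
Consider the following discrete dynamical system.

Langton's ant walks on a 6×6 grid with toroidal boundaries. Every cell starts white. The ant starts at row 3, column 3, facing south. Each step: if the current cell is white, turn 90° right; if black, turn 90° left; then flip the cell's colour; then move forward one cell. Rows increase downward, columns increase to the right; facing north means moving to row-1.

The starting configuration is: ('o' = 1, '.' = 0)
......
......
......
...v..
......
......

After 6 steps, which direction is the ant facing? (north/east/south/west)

gen 0: ......
......
......
...v..
......
......
gen 1: ......
......
......
..<o..
......
......
gen 2: ......
......
..^...
..oo..
......
......
gen 3: ......
......
..o>..
..oo..
......
......
gen 4: ......
......
..oo..
..ov..
......
......
gen 5: ......
......
..oo..
..o.>.
......
......
gen 6: ......
......
..oo..
..o.o.
....v.
......

south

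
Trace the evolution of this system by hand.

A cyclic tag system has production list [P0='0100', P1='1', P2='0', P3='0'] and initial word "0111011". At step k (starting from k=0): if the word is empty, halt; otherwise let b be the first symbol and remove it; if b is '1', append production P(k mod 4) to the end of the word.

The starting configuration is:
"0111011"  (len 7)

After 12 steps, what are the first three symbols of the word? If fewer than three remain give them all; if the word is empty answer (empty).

[0] "0111011"  (len 7)
[1] "111011"  (len 6)
[2] "110111"  (len 6)
[3] "101110"  (len 6)
[4] "011100"  (len 6)
[5] "11100"  (len 5)
[6] "11001"  (len 5)
[7] "10010"  (len 5)
[8] "00100"  (len 5)
[9] "0100"  (len 4)
[10] "100"  (len 3)
[11] "000"  (len 3)
[12] "00"  (len 2)

00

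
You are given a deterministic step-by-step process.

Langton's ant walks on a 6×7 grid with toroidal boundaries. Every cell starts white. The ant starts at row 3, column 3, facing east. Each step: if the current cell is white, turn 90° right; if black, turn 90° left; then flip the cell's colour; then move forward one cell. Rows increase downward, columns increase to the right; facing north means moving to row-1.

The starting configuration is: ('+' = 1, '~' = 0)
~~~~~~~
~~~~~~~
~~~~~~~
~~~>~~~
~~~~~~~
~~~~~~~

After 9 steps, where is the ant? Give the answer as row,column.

t=0: ~~~~~~~
~~~~~~~
~~~~~~~
~~~>~~~
~~~~~~~
~~~~~~~
t=1: ~~~~~~~
~~~~~~~
~~~~~~~
~~~+~~~
~~~v~~~
~~~~~~~
t=2: ~~~~~~~
~~~~~~~
~~~~~~~
~~~+~~~
~~<+~~~
~~~~~~~
t=3: ~~~~~~~
~~~~~~~
~~~~~~~
~~^+~~~
~~++~~~
~~~~~~~
t=4: ~~~~~~~
~~~~~~~
~~~~~~~
~~+>~~~
~~++~~~
~~~~~~~
t=5: ~~~~~~~
~~~~~~~
~~~^~~~
~~+~~~~
~~++~~~
~~~~~~~
t=6: ~~~~~~~
~~~~~~~
~~~+>~~
~~+~~~~
~~++~~~
~~~~~~~
t=7: ~~~~~~~
~~~~~~~
~~~++~~
~~+~v~~
~~++~~~
~~~~~~~
t=8: ~~~~~~~
~~~~~~~
~~~++~~
~~+<+~~
~~++~~~
~~~~~~~
t=9: ~~~~~~~
~~~~~~~
~~~^+~~
~~+++~~
~~++~~~
~~~~~~~

2,3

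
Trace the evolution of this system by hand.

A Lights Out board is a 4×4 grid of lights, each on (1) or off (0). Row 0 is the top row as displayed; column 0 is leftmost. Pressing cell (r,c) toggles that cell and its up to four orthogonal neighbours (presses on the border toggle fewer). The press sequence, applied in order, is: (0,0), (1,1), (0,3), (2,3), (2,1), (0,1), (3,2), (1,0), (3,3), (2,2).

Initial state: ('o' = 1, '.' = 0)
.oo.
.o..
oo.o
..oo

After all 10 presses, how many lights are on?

6

gen 0: .oo.
.o..
oo.o
..oo
gen 1: o.o.
oo..
oo.o
..oo
gen 2: ooo.
..o.
o..o
..oo
gen 3: oo.o
..oo
o..o
..oo
gen 4: oo.o
..o.
o.o.
..o.
gen 5: oo.o
.oo.
.o..
.oo.
gen 6: ..oo
..o.
.o..
.oo.
gen 7: ..oo
..o.
.oo.
...o
gen 8: o.oo
ooo.
ooo.
...o
gen 9: o.oo
ooo.
oooo
..o.
gen 10: o.oo
oo..
o...
....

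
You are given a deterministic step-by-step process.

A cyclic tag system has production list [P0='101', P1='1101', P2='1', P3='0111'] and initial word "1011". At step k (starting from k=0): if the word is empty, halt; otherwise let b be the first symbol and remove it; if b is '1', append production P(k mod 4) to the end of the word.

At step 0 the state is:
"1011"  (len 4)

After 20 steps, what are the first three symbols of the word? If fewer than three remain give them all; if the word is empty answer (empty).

0) "1011"  (len 4)
1) "011101"  (len 6)
2) "11101"  (len 5)
3) "11011"  (len 5)
4) "10110111"  (len 8)
5) "0110111101"  (len 10)
6) "110111101"  (len 9)
7) "101111011"  (len 9)
8) "011110110111"  (len 12)
9) "11110110111"  (len 11)
10) "11101101111101"  (len 14)
11) "11011011111011"  (len 14)
12) "10110111110110111"  (len 17)
13) "0110111110110111101"  (len 19)
14) "110111110110111101"  (len 18)
15) "101111101101111011"  (len 18)
16) "011111011011110110111"  (len 21)
17) "11111011011110110111"  (len 20)
18) "11110110111101101111101"  (len 23)
19) "11101101111011011111011"  (len 23)
20) "11011011110110111110110111"  (len 26)

110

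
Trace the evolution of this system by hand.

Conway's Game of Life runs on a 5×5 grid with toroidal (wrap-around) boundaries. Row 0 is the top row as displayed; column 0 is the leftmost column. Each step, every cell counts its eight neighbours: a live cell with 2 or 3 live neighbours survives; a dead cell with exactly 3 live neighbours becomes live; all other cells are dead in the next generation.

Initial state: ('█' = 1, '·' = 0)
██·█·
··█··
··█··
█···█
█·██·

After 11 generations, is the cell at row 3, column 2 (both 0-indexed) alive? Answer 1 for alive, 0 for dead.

1

[0] ██·█·
··█··
··█··
█···█
█·██·
[1] █··█·
··██·
·█·█·
█·█·█
··██·
[2] ·█···
·█·█·
██···
█···█
█·█··
[3] ██···
·█···
·██··
····█
█···█
[4] ·█··█
·····
███··
·█·██
·█··█
[5] ·····
··█··
█████
···██
·█··█
[6] ·····
█·█·█
██···
·····
█··██
[7] ·█···
█···█
██··█
·█···
····█
[8] ····█
····█
·█··█
·█··█
█····
[9] █···█
···██
···██
·█··█
█···█
[10] ·····
·····
··█··
·····
·█·█·
[11] ·····
·····
·····
··█··
·····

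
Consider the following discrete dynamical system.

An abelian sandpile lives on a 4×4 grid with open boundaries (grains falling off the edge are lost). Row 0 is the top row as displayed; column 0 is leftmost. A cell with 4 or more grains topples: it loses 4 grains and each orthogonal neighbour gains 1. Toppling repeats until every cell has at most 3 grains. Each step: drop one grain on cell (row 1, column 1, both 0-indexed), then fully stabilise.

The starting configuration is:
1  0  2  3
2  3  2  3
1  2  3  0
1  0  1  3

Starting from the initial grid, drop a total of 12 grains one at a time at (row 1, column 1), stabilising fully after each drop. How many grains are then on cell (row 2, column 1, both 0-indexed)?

step 0: 1  0  2  3
2  3  2  3
1  2  3  0
1  0  1  3
step 1: 1  1  2  3
3  0  3  3
1  3  3  0
1  0  1  3
step 2: 1  1  2  3
3  1  3  3
1  3  3  0
1  0  1  3
step 3: 1  1  2  3
3  2  3  3
1  3  3  0
1  0  1  3
step 4: 1  1  2  3
3  3  3  3
1  3  3  0
1  0  1  3
step 5: 2  3  0  1
0  3  3  1
3  1  1  2
1  1  2  3
step 6: 3  0  2  1
1  2  0  2
3  2  2  2
1  1  2  3
step 7: 3  0  2  1
1  3  0  2
3  2  2  2
1  1  2  3
step 8: 3  1  2  1
2  0  1  2
3  3  2  2
1  1  2  3
step 9: 3  1  2  1
2  1  1  2
3  3  2  2
1  1  2  3
step 10: 3  1  2  1
2  2  1  2
3  3  2  2
1  1  2  3
step 11: 3  1  2  1
2  3  1  2
3  3  2  2
1  1  2  3
step 12: 0  3  2  1
1  2  2  2
1  1  3  2
2  2  2  3

1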